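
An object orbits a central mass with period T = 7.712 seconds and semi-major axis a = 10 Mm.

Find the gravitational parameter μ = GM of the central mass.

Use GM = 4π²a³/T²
T = 7.712 seconds
a = 10 Mm = 1 × 10^7 m
a³ = 1 × 10^21 m³
T² = 59.4749 s²
GM = 4π² × (1 × 10^21) / 59.4749 = 6.63782 × 10^20 m³/s²
GM ≈ 6.638 × 10^20 m³/s²

Final answer: GM = 6.638 × 10^20 m³/s²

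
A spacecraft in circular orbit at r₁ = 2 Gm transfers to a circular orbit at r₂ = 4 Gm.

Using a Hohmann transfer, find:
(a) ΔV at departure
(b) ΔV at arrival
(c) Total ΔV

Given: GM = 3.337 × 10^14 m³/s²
r₁ = 2 Gm = 2 × 10^9 m
r₂ = 4 Gm = 4 × 10^9 m
GM = 3.337 × 10^14 m³/s²
Transfer ellipse: a_t = (r₁ + r₂)/2 = 3 × 10^9 m
Circular speed at r₁: v₁ = √(GM/r₁) = 408.473 m/s
Transfer speed at r₁ (periapsis): v₁ₜ = √(GM(2/r₁ − 1/a_t)) = 471.664 m/s
(a) ΔV₁ = v₁ₜ − v₁ = 63.191 m/s ≈ 63.19 m/s
Circular speed at r₂: v₂ = √(GM/r₂) = 288.834 m/s
Transfer speed at r₂ (apoapsis): v₂ₜ = √(GM(2/r₂ − 1/a_t)) = 235.832 m/s
(b) ΔV₂ = v₂ − v₂ₜ = 53.002 m/s ≈ 53 m/s
(c) ΔV_total = ΔV₁ + ΔV₂ = 116.193 m/s ≈ 116.2 m/s

Final answer:
(a) ΔV₁ = 63.19 m/s
(b) ΔV₂ = 53 m/s
(c) ΔV_total = 116.2 m/s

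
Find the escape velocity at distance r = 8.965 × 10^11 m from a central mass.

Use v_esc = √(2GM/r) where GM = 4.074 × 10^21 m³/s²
r = 8.965 × 10^11 m
GM = 4.074 × 10^21 m³/s²
2GM/r = 2 × (4.074 × 10^21) / (8.965 × 10^11) = 9.08868 × 10^9 m²/s²
v_esc = √(2GM/r) = 95334.6 m/s ≈ 95.33 km/s

Final answer: 95.33 km/s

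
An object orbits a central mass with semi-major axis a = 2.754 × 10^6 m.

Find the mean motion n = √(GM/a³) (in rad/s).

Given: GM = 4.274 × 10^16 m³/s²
a = 2.754 × 10^6 m
GM = 4.274 × 10^16 m³/s²
a³ = 2.08878 × 10^19 m³
GM/a³ = (4.274 × 10^16) / (2.08878 × 10^19) = 0.00204617 s⁻²
n = √(GM/a³) = 0.0452347 rad/s ≈ 0.04523 rad/s

Final answer: n = 0.04523 rad/s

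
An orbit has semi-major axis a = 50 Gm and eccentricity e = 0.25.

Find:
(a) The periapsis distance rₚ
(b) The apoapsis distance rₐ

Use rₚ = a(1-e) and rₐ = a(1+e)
a = 50 Gm = 5 × 10^10 m
e = 0.25:  1 − e = 0.75,  1 + e = 1.25
(a) rₚ = a(1 − e) = 5 × 10^10 m × 0.75 = 3.75 × 10^10 m ≈ 37.5 Gm
(b) rₐ = a(1 + e) = 5 × 10^10 m × 1.25 = 6.25 × 10^10 m ≈ 62.5 Gm

Final answer:
(a) rₚ = 37.5 Gm
(b) rₐ = 62.5 Gm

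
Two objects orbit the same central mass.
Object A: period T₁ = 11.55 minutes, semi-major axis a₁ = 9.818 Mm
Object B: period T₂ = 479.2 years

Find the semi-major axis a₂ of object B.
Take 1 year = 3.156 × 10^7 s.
T₁ = 11.55 minutes = 693 s
T₂ = 479.2 years = 1.51236 × 10^10 s
a₁ = 9.818 Mm = 9.818 × 10^6 m
Kepler's third law: (T₂/T₁)² = (a₂/a₁)³  ⇒  a₂ = a₁ (T₂/T₁)^(2/3)
T₂/T₁ = 2.18233 × 10^7
(T₂/T₁)^(2/3) = 78093.3
a₂ = 9.818 × 10^6 m × 78093.3 = 7.6672 × 10^11 m ≈ 766.7 Gm

Final answer: a₂ = 766.7 Gm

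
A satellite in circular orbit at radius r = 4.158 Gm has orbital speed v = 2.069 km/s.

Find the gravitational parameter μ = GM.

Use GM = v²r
r = 4.158 Gm = 4.158 × 10^9 m
v = 2.069 km/s = 2069 m/s
v² = 4.28076 × 10^6 m²/s²
GM = v²r = 4.28076 × 10^6 × 4.158 × 10^9 = 1.77994 × 10^16 m³/s²
GM ≈ 1.78 × 10^16 m³/s²

Final answer: GM = 1.78 × 10^16 m³/s²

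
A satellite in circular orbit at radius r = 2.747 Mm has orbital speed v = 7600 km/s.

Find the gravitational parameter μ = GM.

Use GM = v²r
r = 2.747 Mm = 2.747 × 10^6 m
v = 7600 km/s = 7.6 × 10^6 m/s
v² = 5.776 × 10^13 m²/s²
GM = v²r = 5.776 × 10^13 × 2.747 × 10^6 = 1.58667 × 10^20 m³/s²
GM ≈ 1.587 × 10^20 m³/s²

Final answer: GM = 1.587 × 10^20 m³/s²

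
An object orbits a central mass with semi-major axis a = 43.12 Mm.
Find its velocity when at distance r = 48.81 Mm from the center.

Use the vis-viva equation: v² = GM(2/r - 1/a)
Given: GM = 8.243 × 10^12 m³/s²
a = 43.12 Mm = 4.312 × 10^7 m
r = 48.81 Mm = 4.881 × 10^7 m
GM = 8.243 × 10^12 m³/s²
2/r − 1/a = 4.09752 × 10^-8 − 2.31911 × 10^-8 = 1.77841 × 10^-8 m⁻¹
v² = GM (2/r − 1/a) = 146594 m²/s²
v = 382.877 m/s ≈ 382.9 m/s

Final answer: 382.9 m/s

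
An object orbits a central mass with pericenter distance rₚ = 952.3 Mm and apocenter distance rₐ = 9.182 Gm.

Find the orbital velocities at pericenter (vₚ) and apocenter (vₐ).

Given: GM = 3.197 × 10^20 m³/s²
rₚ = 952.3 Mm = 9.523 × 10^8 m
rₐ = 9.182 Gm = 9.182 × 10^9 m
GM = 3.197 × 10^20 m³/s²
a = (rₚ + rₐ)/2 = 5.06715 × 10^9 m
Vis-viva: v² = GM (2/r − 1/a)
vₚ² = 3.197 × 10^20 × (2.10018 × 10^-9 − 1.9735 × 10^-10) = 6.08334 × 10^11 m²/s²
vₚ = 779958 m/s ≈ 780 km/s
vₐ² = 3.197 × 10^20 × (2.17817 × 10^-10 − 1.9735 × 10^-10) = 6.54358 × 10^9 m²/s²
vₐ = 80892.4 m/s ≈ 80.89 km/s

Final answer: vₚ = 780 km/s, vₐ = 80.89 km/s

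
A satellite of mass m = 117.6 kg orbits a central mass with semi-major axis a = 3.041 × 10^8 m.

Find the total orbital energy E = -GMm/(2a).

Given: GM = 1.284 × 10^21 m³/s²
a = 3.041 × 10^8 m
GM = 1.284 × 10^21 m³/s²
2a = 6.082 × 10^8 m
GMm = 1.284 × 10^21 × 117.6 = 1.50998 × 10^23 m³·kg/s²
E = −GMm/(2a) = -2.48271 × 10^14 J ≈ -248.3 TJ

Final answer: -248.3 TJ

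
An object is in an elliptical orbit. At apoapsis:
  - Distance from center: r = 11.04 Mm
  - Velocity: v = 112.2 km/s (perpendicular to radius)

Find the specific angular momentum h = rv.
r = 11.04 Mm = 1.104 × 10^7 m
v = 112.2 km/s = 112200 m/s
h = rv = 1.104 × 10^7 × 112200 = 1.23869 × 10^12 m²/s ≈ 1.239 × 10^12 m²/s

Final answer: h = 1.239 × 10^12 m²/s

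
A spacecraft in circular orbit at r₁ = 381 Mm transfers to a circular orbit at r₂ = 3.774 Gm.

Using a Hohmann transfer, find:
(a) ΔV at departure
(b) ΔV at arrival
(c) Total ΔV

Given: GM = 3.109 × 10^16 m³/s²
r₁ = 381 Mm = 3.81 × 10^8 m
r₂ = 3.774 Gm = 3.774 × 10^9 m
GM = 3.109 × 10^16 m³/s²
Transfer ellipse: a_t = (r₁ + r₂)/2 = 2.0775 × 10^9 m
Circular speed at r₁: v₁ = √(GM/r₁) = 9033.33 m/s
Transfer speed at r₁ (periapsis): v₁ₜ = √(GM(2/r₁ − 1/a_t)) = 12175.3 m/s
(a) ΔV₁ = v₁ₜ − v₁ = 3141.93 m/s ≈ 3.142 km/s
Circular speed at r₂: v₂ = √(GM/r₂) = 2870.18 m/s
Transfer speed at r₂ (apoapsis): v₂ₜ = √(GM(2/r₂ − 1/a_t)) = 1229.14 m/s
(b) ΔV₂ = v₂ − v₂ₜ = 1641.04 m/s ≈ 1.641 km/s
(c) ΔV_total = ΔV₁ + ΔV₂ = 4782.97 m/s ≈ 4.783 km/s

Final answer:
(a) ΔV₁ = 3.142 km/s
(b) ΔV₂ = 1.641 km/s
(c) ΔV_total = 4.783 km/s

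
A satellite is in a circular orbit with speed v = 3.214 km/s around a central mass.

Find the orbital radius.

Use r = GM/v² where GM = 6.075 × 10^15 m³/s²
v = 3.214 km/s = 3214 m/s
GM = 6.075 × 10^15 m³/s²
v² = 1.03298 × 10^7 m²/s²
r = GM/v² = (6.075 × 10^15) / (1.03298 × 10^7) = 5.88105 × 10^8 m ≈ 588.1 Mm

Final answer: 588.1 Mm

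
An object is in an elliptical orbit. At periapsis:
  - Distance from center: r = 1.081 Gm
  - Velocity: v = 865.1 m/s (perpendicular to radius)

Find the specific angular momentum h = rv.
r = 1.081 Gm = 1.081 × 10^9 m
v = 865.1 m/s
h = rv = 1.081 × 10^9 × 865.1 = 9.35173 × 10^11 m²/s ≈ 9.352 × 10^11 m²/s

Final answer: h = 9.352 × 10^11 m²/s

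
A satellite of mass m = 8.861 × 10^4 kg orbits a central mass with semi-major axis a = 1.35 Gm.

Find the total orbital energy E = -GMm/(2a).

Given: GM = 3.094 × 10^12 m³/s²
a = 1.35 Gm = 1.35 × 10^9 m
GM = 3.094 × 10^12 m³/s²
2a = 2.7 × 10^9 m
GMm = 3.094 × 10^12 × 88610 = 2.74159 × 10^17 m³·kg/s²
E = −GMm/(2a) = -1.0154 × 10^8 J ≈ -101.5 MJ

Final answer: -101.5 MJ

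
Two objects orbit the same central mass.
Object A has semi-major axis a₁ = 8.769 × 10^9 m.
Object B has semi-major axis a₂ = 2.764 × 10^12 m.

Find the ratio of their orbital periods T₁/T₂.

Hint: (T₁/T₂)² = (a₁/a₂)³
a₁ = 8.769 × 10^9 m
a₂ = 2.764 × 10^12 m
a₁/a₂ = 0.00317258
T₁/T₂ = (a₁/a₂)^(3/2) = (0.00317258)^1.5 = 0.000178697

Final answer: T₁/T₂ = 0.0001787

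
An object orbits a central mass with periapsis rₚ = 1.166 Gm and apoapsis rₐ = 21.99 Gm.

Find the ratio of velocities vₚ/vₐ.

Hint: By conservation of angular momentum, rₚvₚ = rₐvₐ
rₚ = 1.166 Gm = 1.166 × 10^9 m
rₐ = 21.99 Gm = 2.199 × 10^10 m
rₚvₚ = rₐvₐ  ⇒  vₚ/vₐ = rₐ/rₚ
vₚ/vₐ = (2.199 × 10^10) / (1.166 × 10^9) = 18.8593

Final answer: vₚ/vₐ = 18.86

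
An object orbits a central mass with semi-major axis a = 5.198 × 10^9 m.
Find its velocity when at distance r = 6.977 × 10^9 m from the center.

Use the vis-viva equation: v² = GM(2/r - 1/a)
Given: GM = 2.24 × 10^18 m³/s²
a = 5.198 × 10^9 m
r = 6.977 × 10^9 m
GM = 2.24 × 10^18 m³/s²
2/r − 1/a = 2.86656 × 10^-10 − 1.92382 × 10^-10 = 9.42745 × 10^-11 m⁻¹
v² = GM (2/r − 1/a) = 2.11175 × 10^8 m²/s²
v = 14531.9 m/s ≈ 14.53 km/s

Final answer: 14.53 km/s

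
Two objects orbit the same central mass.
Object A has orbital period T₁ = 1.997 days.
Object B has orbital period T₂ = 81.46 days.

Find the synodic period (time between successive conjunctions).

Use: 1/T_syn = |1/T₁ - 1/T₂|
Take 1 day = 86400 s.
T₁ = 1.997 days = 172541 s
T₂ = 81.46 days = 7.03814 × 10^6 s
1/T₁ = 5.79573 × 10^-6 s⁻¹
1/T₂ = 1.42083 × 10^-7 s⁻¹
|1/T₁ − 1/T₂| = 5.65365 × 10^-6 s⁻¹
T_syn = 1 / |1/T₁ − 1/T₂| = 176877 s ≈ 2.047 days

Final answer: T_syn = 2.047 days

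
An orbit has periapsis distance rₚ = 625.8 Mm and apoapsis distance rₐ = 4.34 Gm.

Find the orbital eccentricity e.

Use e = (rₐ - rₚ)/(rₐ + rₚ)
rₚ = 625.8 Mm = 6.258 × 10^8 m
rₐ = 4.34 Gm = 4.34 × 10^9 m
rₐ − rₚ = 3.7142 × 10^9 m
rₐ + rₚ = 4.9658 × 10^9 m
e = (rₐ − rₚ)/(rₐ + rₚ) = 0.747956

Final answer: e = 0.748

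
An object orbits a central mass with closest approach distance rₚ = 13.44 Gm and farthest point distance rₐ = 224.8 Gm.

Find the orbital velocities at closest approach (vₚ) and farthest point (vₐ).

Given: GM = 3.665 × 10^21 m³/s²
rₚ = 13.44 Gm = 1.344 × 10^10 m
rₐ = 224.8 Gm = 2.248 × 10^11 m
GM = 3.665 × 10^21 m³/s²
a = (rₚ + rₐ)/2 = 1.1912 × 10^11 m
Vis-viva: v² = GM (2/r − 1/a)
vₚ² = 3.665 × 10^21 × (1.4881 × 10^-10 − 8.3949 × 10^-12) = 5.1462 × 10^11 m²/s²
vₚ = 717370 m/s ≈ 717.4 km/s
vₐ² = 3.665 × 10^21 × (8.8968 × 10^-12 − 8.3949 × 10^-12) = 1.83947 × 10^9 m²/s²
vₐ = 42889 m/s ≈ 42.89 km/s

Final answer: vₚ = 717.4 km/s, vₐ = 42.89 km/s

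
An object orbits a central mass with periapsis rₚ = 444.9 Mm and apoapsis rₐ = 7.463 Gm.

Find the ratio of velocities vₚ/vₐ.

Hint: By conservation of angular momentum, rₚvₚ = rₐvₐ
rₚ = 444.9 Mm = 4.449 × 10^8 m
rₐ = 7.463 Gm = 7.463 × 10^9 m
rₚvₚ = rₐvₐ  ⇒  vₚ/vₐ = rₐ/rₚ
vₚ/vₐ = (7.463 × 10^9) / (4.449 × 10^8) = 16.7746

Final answer: vₚ/vₐ = 16.77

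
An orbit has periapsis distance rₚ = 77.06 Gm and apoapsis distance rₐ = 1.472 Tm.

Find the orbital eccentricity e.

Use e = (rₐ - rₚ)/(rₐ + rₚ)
rₚ = 77.06 Gm = 7.706 × 10^10 m
rₐ = 1.472 Tm = 1.472 × 10^12 m
rₐ − rₚ = 1.39494 × 10^12 m
rₐ + rₚ = 1.54906 × 10^12 m
e = (rₐ − rₚ)/(rₐ + rₚ) = 0.900507

Final answer: e = 0.9005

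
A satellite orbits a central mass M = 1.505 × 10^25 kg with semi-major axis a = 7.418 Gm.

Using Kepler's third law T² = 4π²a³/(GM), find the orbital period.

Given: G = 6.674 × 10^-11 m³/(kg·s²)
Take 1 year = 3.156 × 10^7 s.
M = 1.505 × 10^25 kg
GM = G × M = 6.674 × 10^-11 × 1.505 × 10^25 = 1.00444 × 10^15 m³/s²
a = 7.418 Gm = 7.418 × 10^9 m
a³ = 4.08188 × 10^29 m³
T = 2π √(a³/GM) = 2π √((4.08188 × 10^29) / (1.00444 × 10^15)) = 2π × 2.0159 × 10^7 s
T = 1.26663 × 10^8 s ≈ 4.013 years

Final answer: 4.013 years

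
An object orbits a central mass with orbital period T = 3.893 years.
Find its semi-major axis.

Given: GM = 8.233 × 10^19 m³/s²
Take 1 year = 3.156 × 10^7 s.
T = 3.893 years = 1.22863 × 10^8 s
GM = 8.233 × 10^19 m³/s²
Kepler's third law: a³ = GM T² / (4π²)
T² = 1.50953 × 10^16 s²
a³ = (8.233 × 10^19) × (1.50953 × 10^16) / (4π²) = 3.14805 × 10^34 m³
a = (a³)^(1/3) = 3.15753 × 10^11 m ≈ 3.158 × 10^11 m

Final answer: 3.158 × 10^11 m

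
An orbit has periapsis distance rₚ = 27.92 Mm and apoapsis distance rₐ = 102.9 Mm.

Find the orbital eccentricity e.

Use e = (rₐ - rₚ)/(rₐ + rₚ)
rₚ = 27.92 Mm = 2.792 × 10^7 m
rₐ = 102.9 Mm = 1.029 × 10^8 m
rₐ − rₚ = 7.498 × 10^7 m
rₐ + rₚ = 1.3082 × 10^8 m
e = (rₐ − rₚ)/(rₐ + rₚ) = 0.573154

Final answer: e = 0.5732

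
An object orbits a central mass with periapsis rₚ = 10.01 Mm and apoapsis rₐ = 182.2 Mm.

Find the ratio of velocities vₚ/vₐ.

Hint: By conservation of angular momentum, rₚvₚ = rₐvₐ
rₚ = 10.01 Mm = 1.001 × 10^7 m
rₐ = 182.2 Mm = 1.822 × 10^8 m
rₚvₚ = rₐvₐ  ⇒  vₚ/vₐ = rₐ/rₚ
vₚ/vₐ = (1.822 × 10^8) / (1.001 × 10^7) = 18.2018

Final answer: vₚ/vₐ = 18.2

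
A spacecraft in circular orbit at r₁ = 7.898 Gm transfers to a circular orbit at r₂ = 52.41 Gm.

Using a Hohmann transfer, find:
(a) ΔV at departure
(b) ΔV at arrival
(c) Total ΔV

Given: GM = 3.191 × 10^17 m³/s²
r₁ = 7.898 Gm = 7.898 × 10^9 m
r₂ = 52.41 Gm = 5.241 × 10^10 m
GM = 3.191 × 10^17 m³/s²
Transfer ellipse: a_t = (r₁ + r₂)/2 = 3.0154 × 10^10 m
Circular speed at r₁: v₁ = √(GM/r₁) = 6356.31 m/s
Transfer speed at r₁ (periapsis): v₁ₜ = √(GM(2/r₁ − 1/a_t)) = 8379.91 m/s
(a) ΔV₁ = v₁ₜ − v₁ = 2023.61 m/s ≈ 2.024 km/s
Circular speed at r₂: v₂ = √(GM/r₂) = 2467.5 m/s
Transfer speed at r₂ (apoapsis): v₂ₜ = √(GM(2/r₂ − 1/a_t)) = 1262.82 m/s
(b) ΔV₂ = v₂ − v₂ₜ = 1204.67 m/s ≈ 1.205 km/s
(c) ΔV_total = ΔV₁ + ΔV₂ = 3228.28 m/s ≈ 3.228 km/s

Final answer:
(a) ΔV₁ = 2.024 km/s
(b) ΔV₂ = 1.205 km/s
(c) ΔV_total = 3.228 km/s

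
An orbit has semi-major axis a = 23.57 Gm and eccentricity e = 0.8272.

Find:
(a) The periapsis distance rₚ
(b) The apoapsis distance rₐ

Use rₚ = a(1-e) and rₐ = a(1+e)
a = 23.57 Gm = 2.357 × 10^10 m
e = 0.8272:  1 − e = 0.1728,  1 + e = 1.8272
(a) rₚ = a(1 − e) = 2.357 × 10^10 m × 0.1728 = 4.0729 × 10^9 m ≈ 4.073 Gm
(b) rₐ = a(1 + e) = 2.357 × 10^10 m × 1.8272 = 4.30671 × 10^10 m ≈ 43.07 Gm

Final answer:
(a) rₚ = 4.073 Gm
(b) rₐ = 43.07 Gm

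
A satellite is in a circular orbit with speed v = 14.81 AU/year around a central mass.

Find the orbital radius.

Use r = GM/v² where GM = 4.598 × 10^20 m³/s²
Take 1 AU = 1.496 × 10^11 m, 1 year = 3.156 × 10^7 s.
v = 14.81 AU/year = 70202 m/s
GM = 4.598 × 10^20 m³/s²
v² = 4.92832 × 10^9 m²/s²
r = GM/v² = (4.598 × 10^20) / (4.92832 × 10^9) = 9.32974 × 10^10 m ≈ 0.6236 AU

Final answer: 0.6236 AU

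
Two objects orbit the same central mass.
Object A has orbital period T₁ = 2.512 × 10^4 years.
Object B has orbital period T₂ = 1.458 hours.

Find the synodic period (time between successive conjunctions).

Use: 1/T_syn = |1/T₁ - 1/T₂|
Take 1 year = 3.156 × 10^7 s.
T₁ = 2.512 × 10^4 years = 7.92787 × 10^11 s
T₂ = 1.458 hours = 5248.8 s
1/T₁ = 1.26137 × 10^-12 s⁻¹
1/T₂ = 0.00019052 s⁻¹
|1/T₁ − 1/T₂| = 0.00019052 s⁻¹
T_syn = 1 / |1/T₁ − 1/T₂| = 5248.8 s ≈ 1.458 hours

Final answer: T_syn = 1.458 hours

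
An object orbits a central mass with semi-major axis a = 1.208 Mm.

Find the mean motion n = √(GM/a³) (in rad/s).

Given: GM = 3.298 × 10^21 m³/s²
a = 1.208 Mm = 1.208 × 10^6 m
GM = 3.298 × 10^21 m³/s²
a³ = 1.76279 × 10^18 m³
GM/a³ = (3.298 × 10^21) / (1.76279 × 10^18) = 1870.9 s⁻²
n = √(GM/a³) = 43.2539 rad/s ≈ 43.25 rad/s

Final answer: n = 43.25 rad/s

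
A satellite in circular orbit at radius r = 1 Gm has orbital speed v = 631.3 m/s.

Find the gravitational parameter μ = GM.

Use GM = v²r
r = 1 Gm = 1 × 10^9 m
v = 631.3 m/s
v² = 398540 m²/s²
GM = v²r = 398540 × 1 × 10^9 = 3.9854 × 10^14 m³/s²
GM ≈ 3.985 × 10^14 m³/s²

Final answer: GM = 3.985 × 10^14 m³/s²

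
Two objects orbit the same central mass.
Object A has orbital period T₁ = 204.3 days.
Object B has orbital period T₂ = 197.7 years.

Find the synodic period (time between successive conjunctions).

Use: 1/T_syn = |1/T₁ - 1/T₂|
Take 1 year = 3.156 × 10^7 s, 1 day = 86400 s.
T₁ = 204.3 days = 1.76515 × 10^7 s
T₂ = 197.7 years = 6.23941 × 10^9 s
1/T₁ = 5.66523 × 10^-8 s⁻¹
1/T₂ = 1.60272 × 10^-10 s⁻¹
|1/T₁ − 1/T₂| = 5.64921 × 10^-8 s⁻¹
T_syn = 1 / |1/T₁ − 1/T₂| = 1.77016 × 10^7 s ≈ 204.9 days

Final answer: T_syn = 204.9 days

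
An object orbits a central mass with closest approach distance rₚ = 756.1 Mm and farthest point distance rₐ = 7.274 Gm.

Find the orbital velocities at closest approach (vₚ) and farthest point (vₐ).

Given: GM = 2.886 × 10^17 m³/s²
rₚ = 756.1 Mm = 7.561 × 10^8 m
rₐ = 7.274 Gm = 7.274 × 10^9 m
GM = 2.886 × 10^17 m³/s²
a = (rₚ + rₐ)/2 = 4.01505 × 10^9 m
Vis-viva: v² = GM (2/r − 1/a)
vₚ² = 2.886 × 10^17 × (2.64515 × 10^-9 − 2.49063 × 10^-10) = 6.91512 × 10^8 m²/s²
vₚ = 26296.6 m/s ≈ 26.3 km/s
vₐ² = 2.886 × 10^17 × (2.74952 × 10^-10 − 2.49063 × 10^-10) = 7.47156 × 10^6 m²/s²
vₐ = 2733.42 m/s ≈ 2.733 km/s

Final answer: vₚ = 26.3 km/s, vₐ = 2.733 km/s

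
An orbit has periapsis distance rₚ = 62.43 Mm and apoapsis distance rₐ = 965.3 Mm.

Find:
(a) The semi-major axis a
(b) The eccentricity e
rₚ = 62.43 Mm = 6.243 × 10^7 m
rₐ = 965.3 Mm = 9.653 × 10^8 m
(a) a = (rₚ + rₐ)/2 = 5.13865 × 10^8 m ≈ 513.9 Mm
(b) e = (rₐ − rₚ)/(rₐ + rₚ) = (9.0287 × 10^8) / (1.02773 × 10^9) = 0.878509

Final answer:
(a) a = 513.9 Mm
(b) e = 0.8785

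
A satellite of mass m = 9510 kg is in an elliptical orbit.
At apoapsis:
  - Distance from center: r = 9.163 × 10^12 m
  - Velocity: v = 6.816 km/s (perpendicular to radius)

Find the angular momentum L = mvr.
r = 9.163 × 10^12 m
v = 6.816 km/s = 6816 m/s
vr = 6816 × 9.163 × 10^12 = 6.2455 × 10^16 m²/s
L = m × vr = 9510 × 6.2455 × 10^16 = 5.93947 × 10^20 kg·m²/s ≈ 5.939 × 10^20 kg·m²/s

Final answer: L = 5.939 × 10^20 kg·m²/s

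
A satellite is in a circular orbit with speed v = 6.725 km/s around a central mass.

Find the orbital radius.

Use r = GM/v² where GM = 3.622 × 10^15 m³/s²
v = 6.725 km/s = 6725 m/s
GM = 3.622 × 10^15 m³/s²
v² = 4.52256 × 10^7 m²/s²
r = GM/v² = (3.622 × 10^15) / (4.52256 × 10^7) = 8.00873 × 10^7 m ≈ 8.009 × 10^7 m

Final answer: 8.009 × 10^7 m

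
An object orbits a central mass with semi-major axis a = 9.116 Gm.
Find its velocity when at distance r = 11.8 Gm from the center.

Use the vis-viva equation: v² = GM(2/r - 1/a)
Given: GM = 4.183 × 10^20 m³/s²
a = 9.116 Gm = 9.116 × 10^9 m
r = 11.8 Gm = 1.18 × 10^10 m
GM = 4.183 × 10^20 m³/s²
2/r − 1/a = 1.69492 × 10^-10 − 1.09697 × 10^-10 = 5.97943 × 10^-11 m⁻¹
v² = GM (2/r − 1/a) = 2.5012 × 10^10 m²/s²
v = 158152 m/s ≈ 158.2 km/s

Final answer: 158.2 km/s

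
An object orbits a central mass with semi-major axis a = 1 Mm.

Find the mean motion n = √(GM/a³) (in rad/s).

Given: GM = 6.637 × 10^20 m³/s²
a = 1 Mm = 1 × 10^6 m
GM = 6.637 × 10^20 m³/s²
a³ = 1 × 10^18 m³
GM/a³ = (6.637 × 10^20) / (1 × 10^18) = 663.7 s⁻²
n = √(GM/a³) = 25.7624 rad/s ≈ 25.76 rad/s

Final answer: n = 25.76 rad/s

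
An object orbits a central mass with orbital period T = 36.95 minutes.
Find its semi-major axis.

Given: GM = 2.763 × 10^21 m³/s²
T = 36.95 minutes = 2217 s
GM = 2.763 × 10^21 m³/s²
Kepler's third law: a³ = GM T² / (4π²)
T² = 4.91509 × 10^6 s²
a³ = (2.763 × 10^21) × (4.91509 × 10^6) / (4π²) = 3.43995 × 10^26 m³
a = (a³)^(1/3) = 7.00676 × 10^8 m ≈ 7.007 × 10^8 m

Final answer: 7.007 × 10^8 m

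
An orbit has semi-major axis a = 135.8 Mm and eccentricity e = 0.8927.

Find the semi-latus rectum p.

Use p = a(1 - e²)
a = 135.8 Mm = 1.358 × 10^8 m
e = 0.8927,  e² = 0.796913,  1 − e² = 0.203087
p = a(1 − e²) = 1.358 × 10^8 m × 0.203087 = 2.75792 × 10^7 m ≈ 27.58 Mm

Final answer: p = 27.58 Mm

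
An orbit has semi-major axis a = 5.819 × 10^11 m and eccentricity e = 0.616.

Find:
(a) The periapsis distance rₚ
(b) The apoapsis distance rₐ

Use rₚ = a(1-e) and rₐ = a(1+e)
a = 5.819 × 10^11 m
e = 0.616:  1 − e = 0.384,  1 + e = 1.616
(a) rₚ = a(1 − e) = 5.819 × 10^11 m × 0.384 = 2.2345 × 10^11 m ≈ 2.234 × 10^11 m
(b) rₐ = a(1 + e) = 5.819 × 10^11 m × 1.616 = 9.4035 × 10^11 m ≈ 9.404 × 10^11 m

Final answer:
(a) rₚ = 2.234 × 10^11 m
(b) rₐ = 9.404 × 10^11 m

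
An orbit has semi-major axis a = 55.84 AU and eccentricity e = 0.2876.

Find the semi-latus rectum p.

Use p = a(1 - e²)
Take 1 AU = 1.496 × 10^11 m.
a = 55.84 AU = 8.35366 × 10^12 m
e = 0.2876,  e² = 0.0827138,  1 − e² = 0.917286
p = a(1 − e²) = 8.35366 × 10^12 m × 0.917286 = 7.6627 × 10^12 m ≈ 51.22 AU

Final answer: p = 51.22 AU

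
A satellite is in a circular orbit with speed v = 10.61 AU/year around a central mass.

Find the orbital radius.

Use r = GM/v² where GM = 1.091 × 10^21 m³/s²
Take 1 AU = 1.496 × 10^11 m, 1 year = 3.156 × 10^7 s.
v = 10.61 AU/year = 50293.3 m/s
GM = 1.091 × 10^21 m³/s²
v² = 2.52941 × 10^9 m²/s²
r = GM/v² = (1.091 × 10^21) / (2.52941 × 10^9) = 4.31325 × 10^11 m ≈ 2.883 AU

Final answer: 2.883 AU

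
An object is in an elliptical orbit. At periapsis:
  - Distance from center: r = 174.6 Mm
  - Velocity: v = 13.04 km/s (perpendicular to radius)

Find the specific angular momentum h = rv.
r = 174.6 Mm = 1.746 × 10^8 m
v = 13.04 km/s = 13040 m/s
h = rv = 1.746 × 10^8 × 13040 = 2.27678 × 10^12 m²/s ≈ 2.277 × 10^12 m²/s

Final answer: h = 2.277 × 10^12 m²/s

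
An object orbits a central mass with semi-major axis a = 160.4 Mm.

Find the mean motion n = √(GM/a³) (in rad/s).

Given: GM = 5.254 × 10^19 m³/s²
a = 160.4 Mm = 1.604 × 10^8 m
GM = 5.254 × 10^19 m³/s²
a³ = 4.1268 × 10^24 m³
GM/a³ = (5.254 × 10^19) / (4.1268 × 10^24) = 1.27314 × 10^-5 s⁻²
n = √(GM/a³) = 0.00356811 rad/s ≈ 0.003568 rad/s

Final answer: n = 0.003568 rad/s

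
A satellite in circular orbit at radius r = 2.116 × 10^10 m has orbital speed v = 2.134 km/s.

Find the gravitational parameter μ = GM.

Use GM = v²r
r = 2.116 × 10^10 m
v = 2.134 km/s = 2134 m/s
v² = 4.55396 × 10^6 m²/s²
GM = v²r = 4.55396 × 10^6 × 2.116 × 10^10 = 9.63617 × 10^16 m³/s²
GM ≈ 9.636 × 10^16 m³/s²

Final answer: GM = 9.636 × 10^16 m³/s²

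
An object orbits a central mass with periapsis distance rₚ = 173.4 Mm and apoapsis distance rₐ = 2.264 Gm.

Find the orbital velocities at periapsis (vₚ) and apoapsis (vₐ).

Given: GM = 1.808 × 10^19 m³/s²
rₚ = 173.4 Mm = 1.734 × 10^8 m
rₐ = 2.264 Gm = 2.264 × 10^9 m
GM = 1.808 × 10^19 m³/s²
a = (rₚ + rₐ)/2 = 1.2187 × 10^9 m
Vis-viva: v² = GM (2/r − 1/a)
vₚ² = 1.808 × 10^19 × (1.1534 × 10^-8 − 8.20546 × 10^-10) = 1.937 × 10^11 m²/s²
vₚ = 440113 m/s ≈ 440.1 km/s
vₐ² = 1.808 × 10^19 × (8.83392 × 10^-10 − 8.20546 × 10^-10) = 1.13625 × 10^9 m²/s²
vₐ = 33708.3 m/s ≈ 33.71 km/s

Final answer: vₚ = 440.1 km/s, vₐ = 33.71 km/s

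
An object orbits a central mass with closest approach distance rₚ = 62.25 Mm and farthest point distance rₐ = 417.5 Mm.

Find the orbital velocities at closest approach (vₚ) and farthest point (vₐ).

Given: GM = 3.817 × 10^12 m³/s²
rₚ = 62.25 Mm = 6.225 × 10^7 m
rₐ = 417.5 Mm = 4.175 × 10^8 m
GM = 3.817 × 10^12 m³/s²
a = (rₚ + rₐ)/2 = 2.39875 × 10^8 m
Vis-viva: v² = GM (2/r − 1/a)
vₚ² = 3.817 × 10^12 × (3.21285 × 10^-8 − 4.16884 × 10^-9) = 106722 m²/s²
vₚ = 326.683 m/s ≈ 326.7 m/s
vₐ² = 3.817 × 10^12 × (4.79042 × 10^-9 − 4.16884 × 10^-9) = 2372.58 m²/s²
vₐ = 48.7091 m/s ≈ 48.71 m/s

Final answer: vₚ = 326.7 m/s, vₐ = 48.71 m/s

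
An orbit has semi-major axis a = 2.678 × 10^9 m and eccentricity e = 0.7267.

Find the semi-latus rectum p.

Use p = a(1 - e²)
a = 2.678 × 10^9 m
e = 0.7267,  e² = 0.528093,  1 − e² = 0.471907
p = a(1 − e²) = 2.678 × 10^9 m × 0.471907 = 1.26377 × 10^9 m ≈ 1.264 × 10^9 m

Final answer: p = 1.264 × 10^9 m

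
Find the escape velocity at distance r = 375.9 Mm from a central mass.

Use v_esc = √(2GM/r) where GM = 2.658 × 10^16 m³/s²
r = 375.9 Mm = 3.759 × 10^8 m
GM = 2.658 × 10^16 m³/s²
2GM/r = 2 × (2.658 × 10^16) / (3.759 × 10^8) = 1.41421 × 10^8 m²/s²
v_esc = √(2GM/r) = 11892 m/s ≈ 11.89 km/s

Final answer: 11.89 km/s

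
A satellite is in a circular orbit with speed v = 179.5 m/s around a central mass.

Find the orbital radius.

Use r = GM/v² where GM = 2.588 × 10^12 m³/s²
v = 179.5 m/s
GM = 2.588 × 10^12 m³/s²
v² = 32220.2 m²/s²
r = GM/v² = (2.588 × 10^12) / 32220.2 = 8.03222 × 10^7 m ≈ 8.032 × 10^7 m

Final answer: 8.032 × 10^7 m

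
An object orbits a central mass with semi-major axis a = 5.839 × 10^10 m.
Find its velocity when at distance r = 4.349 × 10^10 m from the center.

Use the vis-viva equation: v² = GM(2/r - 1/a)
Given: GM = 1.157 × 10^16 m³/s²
a = 5.839 × 10^10 m
r = 4.349 × 10^10 m
GM = 1.157 × 10^16 m³/s²
2/r − 1/a = 4.59876 × 10^-11 − 1.71262 × 10^-11 = 2.88614 × 10^-11 m⁻¹
v² = GM (2/r − 1/a) = 333926 m²/s²
v = 577.863 m/s ≈ 577.9 m/s

Final answer: 577.9 m/s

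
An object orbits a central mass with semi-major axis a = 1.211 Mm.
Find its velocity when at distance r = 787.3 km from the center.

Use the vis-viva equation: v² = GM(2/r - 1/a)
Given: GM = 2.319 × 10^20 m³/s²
a = 1.211 Mm = 1.211 × 10^6 m
r = 787.3 km = 787300 m
GM = 2.319 × 10^20 m³/s²
2/r − 1/a = 2.54033 × 10^-6 − 8.25764 × 10^-7 = 1.71456 × 10^-6 m⁻¹
v² = GM (2/r − 1/a) = 3.97607 × 10^14 m²/s²
v = 1.99401 × 10^7 m/s ≈ 1.994 × 10^4 km/s

Final answer: 1.994 × 10^4 km/s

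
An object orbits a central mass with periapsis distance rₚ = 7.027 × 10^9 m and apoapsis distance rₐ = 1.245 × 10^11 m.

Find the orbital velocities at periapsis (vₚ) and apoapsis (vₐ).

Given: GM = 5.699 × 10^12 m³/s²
rₚ = 7.027 × 10^9 m
rₐ = 1.245 × 10^11 m
GM = 5.699 × 10^12 m³/s²
a = (rₚ + rₐ)/2 = 6.57635 × 10^10 m
Vis-viva: v² = GM (2/r − 1/a)
vₚ² = 5.699 × 10^12 × (2.84616 × 10^-10 − 1.5206 × 10^-11) = 1535.37 m²/s²
vₚ = 39.1838 m/s ≈ 39.18 m/s
vₐ² = 5.699 × 10^12 × (1.60643 × 10^-11 − 1.5206 × 10^-11) = 4.89119 m²/s²
vₐ = 2.2116 m/s ≈ 2.212 m/s

Final answer: vₚ = 39.18 m/s, vₐ = 2.212 m/s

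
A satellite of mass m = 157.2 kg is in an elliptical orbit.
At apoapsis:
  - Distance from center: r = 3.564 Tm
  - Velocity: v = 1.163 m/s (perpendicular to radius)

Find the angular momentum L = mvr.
r = 3.564 Tm = 3.564 × 10^12 m
v = 1.163 m/s
vr = 1.163 × 3.564 × 10^12 = 4.14493 × 10^12 m²/s
L = m × vr = 157.2 × 4.14493 × 10^12 = 6.51583 × 10^14 kg·m²/s ≈ 6.516 × 10^14 kg·m²/s

Final answer: L = 6.516 × 10^14 kg·m²/s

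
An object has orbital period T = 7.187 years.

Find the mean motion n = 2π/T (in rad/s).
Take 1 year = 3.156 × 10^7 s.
T = 7.187 years = 2.26822 × 10^8 s
n = 2π / (2.26822 × 10^8 s) = 2.7701 × 10^-8 rad/s ≈ 2.77 × 10^-8 rad/s

Final answer: n = 2.77 × 10^-8 rad/s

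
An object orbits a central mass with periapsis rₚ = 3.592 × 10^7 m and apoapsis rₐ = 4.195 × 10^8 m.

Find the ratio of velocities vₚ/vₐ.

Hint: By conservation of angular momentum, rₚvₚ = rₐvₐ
rₚ = 3.592 × 10^7 m
rₐ = 4.195 × 10^8 m
rₚvₚ = rₐvₐ  ⇒  vₚ/vₐ = rₐ/rₚ
vₚ/vₐ = (4.195 × 10^8) / (3.592 × 10^7) = 11.6787

Final answer: vₚ/vₐ = 11.68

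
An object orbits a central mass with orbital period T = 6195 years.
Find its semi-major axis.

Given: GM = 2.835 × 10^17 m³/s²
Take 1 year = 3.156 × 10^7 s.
T = 6195 years = 1.95514 × 10^11 s
GM = 2.835 × 10^17 m³/s²
Kepler's third law: a³ = GM T² / (4π²)
T² = 3.82258 × 10^22 s²
a³ = (2.835 × 10^17) × (3.82258 × 10^22) / (4π²) = 2.74505 × 10^38 m³
a = (a³)^(1/3) = 6.49905 × 10^12 m ≈ 6.499 Tm

Final answer: 6.499 Tm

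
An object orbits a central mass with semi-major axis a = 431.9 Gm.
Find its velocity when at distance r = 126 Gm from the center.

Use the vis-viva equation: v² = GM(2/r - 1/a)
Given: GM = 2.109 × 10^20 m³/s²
a = 431.9 Gm = 4.319 × 10^11 m
r = 126 Gm = 1.26 × 10^11 m
GM = 2.109 × 10^20 m³/s²
2/r − 1/a = 1.5873 × 10^-11 − 2.31535 × 10^-12 = 1.35577 × 10^-11 m⁻¹
v² = GM (2/r − 1/a) = 2.85931 × 10^9 m²/s²
v = 53472.5 m/s ≈ 53.47 km/s

Final answer: 53.47 km/s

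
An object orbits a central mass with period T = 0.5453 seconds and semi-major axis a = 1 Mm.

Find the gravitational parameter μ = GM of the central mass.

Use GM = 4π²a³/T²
T = 0.5453 seconds
a = 1 Mm = 1 × 10^6 m
a³ = 1 × 10^18 m³
T² = 0.297352 s²
GM = 4π² × (1 × 10^18) / 0.297352 = 1.32767 × 10^20 m³/s²
GM ≈ 1.328 × 10^20 m³/s²

Final answer: GM = 1.328 × 10^20 m³/s²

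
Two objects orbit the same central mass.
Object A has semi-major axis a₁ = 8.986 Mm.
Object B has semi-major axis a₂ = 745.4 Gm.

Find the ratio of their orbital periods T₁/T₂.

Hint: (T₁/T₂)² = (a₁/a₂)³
a₁ = 8.986 Mm = 8.986 × 10^6 m
a₂ = 745.4 Gm = 7.454 × 10^11 m
a₁/a₂ = 1.20553 × 10^-5
T₁/T₂ = (a₁/a₂)^(3/2) = (1.20553 × 10^-5)^1.5 = 4.18568 × 10^-8

Final answer: T₁/T₂ = 4.186 × 10^-8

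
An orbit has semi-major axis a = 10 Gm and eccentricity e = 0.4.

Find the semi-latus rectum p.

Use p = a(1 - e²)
a = 10 Gm = 1 × 10^10 m
e = 0.4,  e² = 0.16,  1 − e² = 0.84
p = a(1 − e²) = 1 × 10^10 m × 0.84 = 8.4 × 10^9 m ≈ 8.4 Gm

Final answer: p = 8.4 Gm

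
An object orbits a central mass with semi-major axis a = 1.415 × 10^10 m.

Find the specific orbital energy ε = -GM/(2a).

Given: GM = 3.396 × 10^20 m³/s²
a = 1.415 × 10^10 m
GM = 3.396 × 10^20 m³/s²
2a = 2.83 × 10^10 m
ε = −GM/(2a) = -1.2 × 10^10 J/kg ≈ -12 GJ/kg

Final answer: -12 GJ/kg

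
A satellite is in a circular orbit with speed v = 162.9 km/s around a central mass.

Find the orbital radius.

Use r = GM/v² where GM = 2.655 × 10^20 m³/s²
v = 162.9 km/s = 162900 m/s
GM = 2.655 × 10^20 m³/s²
v² = 2.65364 × 10^10 m²/s²
r = GM/v² = (2.655 × 10^20) / (2.65364 × 10^10) = 1.00051 × 10^10 m ≈ 10.01 Gm

Final answer: 10.01 Gm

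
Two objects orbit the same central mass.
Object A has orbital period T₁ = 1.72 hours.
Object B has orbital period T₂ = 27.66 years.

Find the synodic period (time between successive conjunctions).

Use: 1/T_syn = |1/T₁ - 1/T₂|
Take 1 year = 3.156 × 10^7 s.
T₁ = 1.72 hours = 6192 s
T₂ = 27.66 years = 8.7295 × 10^8 s
1/T₁ = 0.000161499 s⁻¹
1/T₂ = 1.14554 × 10^-9 s⁻¹
|1/T₁ − 1/T₂| = 0.000161498 s⁻¹
T_syn = 1 / |1/T₁ − 1/T₂| = 6192.04 s ≈ 1.72 hours

Final answer: T_syn = 1.72 hours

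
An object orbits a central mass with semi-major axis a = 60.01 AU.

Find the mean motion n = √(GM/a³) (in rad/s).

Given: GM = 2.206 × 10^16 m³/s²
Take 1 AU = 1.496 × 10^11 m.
a = 60.01 AU = 8.9775 × 10^12 m
GM = 2.206 × 10^16 m³/s²
a³ = 7.23545 × 10^38 m³
GM/a³ = (2.206 × 10^16) / (7.23545 × 10^38) = 3.04888 × 10^-23 s⁻²
n = √(GM/a³) = 5.52166 × 10^-12 rad/s ≈ 5.522 × 10^-12 rad/s

Final answer: n = 5.522 × 10^-12 rad/s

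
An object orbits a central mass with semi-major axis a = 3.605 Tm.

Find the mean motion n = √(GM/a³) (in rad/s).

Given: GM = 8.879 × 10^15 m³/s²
a = 3.605 Tm = 3.605 × 10^12 m
GM = 8.879 × 10^15 m³/s²
a³ = 4.68507 × 10^37 m³
GM/a³ = (8.879 × 10^15) / (4.68507 × 10^37) = 1.89517 × 10^-22 s⁻²
n = √(GM/a³) = 1.37665 × 10^-11 rad/s ≈ 1.377 × 10^-11 rad/s

Final answer: n = 1.377 × 10^-11 rad/s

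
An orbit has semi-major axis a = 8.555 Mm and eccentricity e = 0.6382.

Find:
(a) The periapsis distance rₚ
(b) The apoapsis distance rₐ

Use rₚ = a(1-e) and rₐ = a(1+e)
a = 8.555 Mm = 8.555 × 10^6 m
e = 0.6382:  1 − e = 0.3618,  1 + e = 1.6382
(a) rₚ = a(1 − e) = 8.555 × 10^6 m × 0.3618 = 3.0952 × 10^6 m ≈ 3.095 Mm
(b) rₐ = a(1 + e) = 8.555 × 10^6 m × 1.6382 = 1.40148 × 10^7 m ≈ 14.01 Mm

Final answer:
(a) rₚ = 3.095 Mm
(b) rₐ = 14.01 Mm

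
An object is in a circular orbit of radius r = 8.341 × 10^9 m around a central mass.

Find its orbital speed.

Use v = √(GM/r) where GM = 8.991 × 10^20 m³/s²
r = 8.341 × 10^9 m
GM = 8.991 × 10^20 m³/s²
GM/r = (8.991 × 10^20) / (8.341 × 10^9) = 1.07793 × 10^11 m²/s²
v = √(GM/r) = 328318 m/s ≈ 328.3 km/s

Final answer: 328.3 km/s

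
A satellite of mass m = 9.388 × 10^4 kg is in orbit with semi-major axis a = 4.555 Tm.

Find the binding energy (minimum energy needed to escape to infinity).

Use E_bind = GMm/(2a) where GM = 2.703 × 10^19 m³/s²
a = 4.555 Tm = 4.555 × 10^12 m
GM = 2.703 × 10^19 m³/s²
m = 9.388 × 10^4 kg
GMm = 2.703 × 10^19 × 93880 = 2.53758 × 10^24 m³·kg/s²
2a = 9.11 × 10^12 m
E_bind = GMm/(2a) = 2.78548 × 10^11 J ≈ 278.5 GJ

Final answer: 278.5 GJ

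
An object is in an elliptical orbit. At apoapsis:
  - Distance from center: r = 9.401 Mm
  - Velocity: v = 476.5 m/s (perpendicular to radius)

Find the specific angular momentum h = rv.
r = 9.401 Mm = 9.401 × 10^6 m
v = 476.5 m/s
h = rv = 9.401 × 10^6 × 476.5 = 4.47958 × 10^9 m²/s ≈ 4.48 × 10^9 m²/s

Final answer: h = 4.48 × 10^9 m²/s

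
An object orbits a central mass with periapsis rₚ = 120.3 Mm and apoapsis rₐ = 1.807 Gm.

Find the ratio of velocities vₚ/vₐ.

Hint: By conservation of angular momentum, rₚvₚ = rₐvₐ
rₚ = 120.3 Mm = 1.203 × 10^8 m
rₐ = 1.807 Gm = 1.807 × 10^9 m
rₚvₚ = rₐvₐ  ⇒  vₚ/vₐ = rₐ/rₚ
vₚ/vₐ = (1.807 × 10^9) / (1.203 × 10^8) = 15.0208

Final answer: vₚ/vₐ = 15.02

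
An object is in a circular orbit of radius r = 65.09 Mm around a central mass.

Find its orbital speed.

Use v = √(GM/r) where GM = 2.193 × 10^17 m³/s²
r = 65.09 Mm = 6.509 × 10^7 m
GM = 2.193 × 10^17 m³/s²
GM/r = (2.193 × 10^17) / (6.509 × 10^7) = 3.36918 × 10^9 m²/s²
v = √(GM/r) = 58044.6 m/s ≈ 58.04 km/s

Final answer: 58.04 km/s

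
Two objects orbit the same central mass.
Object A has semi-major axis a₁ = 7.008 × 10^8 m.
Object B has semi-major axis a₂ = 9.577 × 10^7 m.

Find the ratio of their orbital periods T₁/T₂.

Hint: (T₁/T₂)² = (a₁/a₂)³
a₁ = 7.008 × 10^8 m
a₂ = 9.577 × 10^7 m
a₁/a₂ = 7.31753
T₁/T₂ = (a₁/a₂)^(3/2) = (7.31753)^1.5 = 19.7946

Final answer: T₁/T₂ = 19.79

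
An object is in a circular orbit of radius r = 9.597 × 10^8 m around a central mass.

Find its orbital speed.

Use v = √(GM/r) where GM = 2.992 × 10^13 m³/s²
r = 9.597 × 10^8 m
GM = 2.992 × 10^13 m³/s²
GM/r = (2.992 × 10^13) / (9.597 × 10^8) = 31176.4 m²/s²
v = √(GM/r) = 176.568 m/s ≈ 176.6 m/s

Final answer: 176.6 m/s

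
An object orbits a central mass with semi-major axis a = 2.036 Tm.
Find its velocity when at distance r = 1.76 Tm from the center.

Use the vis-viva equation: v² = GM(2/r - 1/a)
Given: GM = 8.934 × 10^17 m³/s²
a = 2.036 Tm = 2.036 × 10^12 m
r = 1.76 Tm = 1.76 × 10^12 m
GM = 8.934 × 10^17 m³/s²
2/r − 1/a = 1.13636 × 10^-12 − 4.91159 × 10^-13 = 6.45205 × 10^-13 m⁻¹
v² = GM (2/r − 1/a) = 576426 m²/s²
v = 759.227 m/s ≈ 759.2 m/s

Final answer: 759.2 m/s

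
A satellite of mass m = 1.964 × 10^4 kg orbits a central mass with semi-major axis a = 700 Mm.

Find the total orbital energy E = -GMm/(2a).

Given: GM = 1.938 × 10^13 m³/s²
a = 700 Mm = 7 × 10^8 m
GM = 1.938 × 10^13 m³/s²
2a = 1.4 × 10^9 m
GMm = 1.938 × 10^13 × 19640 = 3.80623 × 10^17 m³·kg/s²
E = −GMm/(2a) = -2.71874 × 10^8 J ≈ -271.9 MJ

Final answer: -271.9 MJ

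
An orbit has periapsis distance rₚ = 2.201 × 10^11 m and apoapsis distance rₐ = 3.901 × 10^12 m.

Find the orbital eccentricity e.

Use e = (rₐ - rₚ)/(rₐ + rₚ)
rₚ = 2.201 × 10^11 m
rₐ = 3.901 × 10^12 m
rₐ − rₚ = 3.6809 × 10^12 m
rₐ + rₚ = 4.1211 × 10^12 m
e = (rₐ − rₚ)/(rₐ + rₚ) = 0.893184

Final answer: e = 0.8932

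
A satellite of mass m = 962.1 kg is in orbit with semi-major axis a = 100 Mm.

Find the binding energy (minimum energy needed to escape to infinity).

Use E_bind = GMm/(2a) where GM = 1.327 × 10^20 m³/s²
a = 100 Mm = 1 × 10^8 m
GM = 1.327 × 10^20 m³/s²
m = 962.1 kg
GMm = 1.327 × 10^20 × 962.1 = 1.27671 × 10^23 m³·kg/s²
2a = 2 × 10^8 m
E_bind = GMm/(2a) = 6.38353 × 10^14 J ≈ 638.4 TJ

Final answer: 638.4 TJ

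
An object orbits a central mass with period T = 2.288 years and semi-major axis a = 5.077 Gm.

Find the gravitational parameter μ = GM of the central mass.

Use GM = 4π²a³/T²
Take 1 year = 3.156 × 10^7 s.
T = 2.288 years = 7.22093 × 10^7 s
a = 5.077 Gm = 5.077 × 10^9 m
a³ = 1.30864 × 10^29 m³
T² = 5.21418 × 10^15 s²
GM = 4π² × (1.30864 × 10^29) / (5.21418 × 10^15) = 9.90821 × 10^14 m³/s²
GM ≈ 9.908 × 10^14 m³/s²

Final answer: GM = 9.908 × 10^14 m³/s²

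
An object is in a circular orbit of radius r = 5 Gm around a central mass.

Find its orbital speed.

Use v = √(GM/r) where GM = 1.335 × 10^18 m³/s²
r = 5 Gm = 5 × 10^9 m
GM = 1.335 × 10^18 m³/s²
GM/r = (1.335 × 10^18) / (5 × 10^9) = 2.67 × 10^8 m²/s²
v = √(GM/r) = 16340.1 m/s ≈ 16.34 km/s

Final answer: 16.34 km/s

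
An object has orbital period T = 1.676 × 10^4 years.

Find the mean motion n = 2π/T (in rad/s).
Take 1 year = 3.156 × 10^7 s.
T = 1.676 × 10^4 years = 5.28946 × 10^11 s
n = 2π / (5.28946 × 10^11 s) = 1.18787 × 10^-11 rad/s ≈ 1.188 × 10^-11 rad/s

Final answer: n = 1.188 × 10^-11 rad/s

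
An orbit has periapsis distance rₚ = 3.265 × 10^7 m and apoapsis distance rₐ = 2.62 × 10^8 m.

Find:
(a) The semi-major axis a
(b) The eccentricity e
rₚ = 3.265 × 10^7 m
rₐ = 2.62 × 10^8 m
(a) a = (rₚ + rₐ)/2 = 1.47325 × 10^8 m ≈ 1.473 × 10^8 m
(b) e = (rₐ − rₚ)/(rₐ + rₚ) = (2.2935 × 10^8) / (2.9465 × 10^8) = 0.778381

Final answer:
(a) a = 1.473 × 10^8 m
(b) e = 0.7784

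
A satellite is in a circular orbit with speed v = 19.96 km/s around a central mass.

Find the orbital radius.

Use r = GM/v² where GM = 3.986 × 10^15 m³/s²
v = 19.96 km/s = 19960 m/s
GM = 3.986 × 10^15 m³/s²
v² = 3.98402 × 10^8 m²/s²
r = GM/v² = (3.986 × 10^15) / (3.98402 × 10^8) = 1.0005 × 10^7 m ≈ 10 Mm

Final answer: 10 Mm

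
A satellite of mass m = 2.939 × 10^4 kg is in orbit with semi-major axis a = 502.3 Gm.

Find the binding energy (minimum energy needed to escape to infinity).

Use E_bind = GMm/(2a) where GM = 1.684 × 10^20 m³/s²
a = 502.3 Gm = 5.023 × 10^11 m
GM = 1.684 × 10^20 m³/s²
m = 2.939 × 10^4 kg
GMm = 1.684 × 10^20 × 29390 = 4.94928 × 10^24 m³·kg/s²
2a = 1.0046 × 10^12 m
E_bind = GMm/(2a) = 4.92661 × 10^12 J ≈ 4.927 TJ

Final answer: 4.927 TJ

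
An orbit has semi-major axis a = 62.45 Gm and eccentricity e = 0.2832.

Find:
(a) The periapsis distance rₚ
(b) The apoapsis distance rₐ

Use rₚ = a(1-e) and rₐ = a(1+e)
a = 62.45 Gm = 6.245 × 10^10 m
e = 0.2832:  1 − e = 0.7168,  1 + e = 1.2832
(a) rₚ = a(1 − e) = 6.245 × 10^10 m × 0.7168 = 4.47642 × 10^10 m ≈ 44.76 Gm
(b) rₐ = a(1 + e) = 6.245 × 10^10 m × 1.2832 = 8.01358 × 10^10 m ≈ 80.14 Gm

Final answer:
(a) rₚ = 44.76 Gm
(b) rₐ = 80.14 Gm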